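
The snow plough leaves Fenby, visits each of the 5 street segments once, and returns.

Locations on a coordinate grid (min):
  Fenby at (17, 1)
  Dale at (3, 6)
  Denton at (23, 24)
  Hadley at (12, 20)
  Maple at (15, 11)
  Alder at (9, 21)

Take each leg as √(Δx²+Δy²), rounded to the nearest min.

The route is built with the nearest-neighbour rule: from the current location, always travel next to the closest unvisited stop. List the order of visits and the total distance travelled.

Total distance 78 min via the nearest-neighbour route Fenby → Maple → Hadley → Alder → Denton → Dale → Fenby.

From Fenby: distances to unvisited — Maple=10, Dale=15, Hadley=20, Alder=22, Denton=24. Nearest is Maple (10).
From Maple: distances to unvisited — Hadley=9, Alder=12, Dale=13, Denton=15. Nearest is Hadley (9).
From Hadley: distances to unvisited — Alder=3, Denton=12, Dale=17. Nearest is Alder (3).
From Alder: distances to unvisited — Denton=14, Dale=16. Nearest is Denton (14).
From Denton: distances to unvisited — Dale=27. Nearest is Dale (27).
Return Dale→Fenby: 15.
Total = 10 + 9 + 3 + 14 + 27 + 15 = 78.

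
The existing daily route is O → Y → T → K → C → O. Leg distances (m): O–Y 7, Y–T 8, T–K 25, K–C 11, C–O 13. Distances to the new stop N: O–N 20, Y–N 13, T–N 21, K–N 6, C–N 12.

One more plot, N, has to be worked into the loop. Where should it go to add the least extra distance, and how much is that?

Insertion cost between consecutive stops i–j is d(i,N) + d(N,j) − d(i,j):
  between O and Y: 20 + 13 − 7 = 26
  between Y and T: 13 + 21 − 8 = 26
  between T and K: 21 + 6 − 25 = 2
  between K and C: 6 + 12 − 11 = 7
  between C and O: 12 + 20 − 13 = 19
Cheapest insertion is between T and K, adding 2.
New total = 64 + 2 = 66.

+2 m — insert N between T and K.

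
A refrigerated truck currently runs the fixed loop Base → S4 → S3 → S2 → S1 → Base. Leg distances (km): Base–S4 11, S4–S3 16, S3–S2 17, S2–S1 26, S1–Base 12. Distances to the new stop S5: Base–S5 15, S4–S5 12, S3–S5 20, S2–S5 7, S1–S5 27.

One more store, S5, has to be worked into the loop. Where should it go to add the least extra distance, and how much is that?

+8 km — insert S5 between S2 and S1.

Insertion cost between consecutive stops i–j is d(i,S5) + d(S5,j) − d(i,j):
  between Base and S4: 15 + 12 − 11 = 16
  between S4 and S3: 12 + 20 − 16 = 16
  between S3 and S2: 20 + 7 − 17 = 10
  between S2 and S1: 7 + 27 − 26 = 8
  between S1 and Base: 27 + 15 − 12 = 30
Cheapest insertion is between S2 and S1, adding 8.
New total = 82 + 8 = 90.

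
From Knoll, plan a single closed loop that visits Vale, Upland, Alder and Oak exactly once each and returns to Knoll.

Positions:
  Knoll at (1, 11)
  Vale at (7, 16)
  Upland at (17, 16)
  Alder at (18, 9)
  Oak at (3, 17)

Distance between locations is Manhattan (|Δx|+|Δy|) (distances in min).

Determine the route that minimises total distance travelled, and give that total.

Minimum total distance: 50 min.

Knoll→Vale→Upland→Alder→Oak→Knoll: 11+10+8+23+8 = 60
Knoll→Vale→Upland→Oak→Alder→Knoll: 11+10+15+23+19 = 78
Knoll→Vale→Alder→Upland→Oak→Knoll: 11+18+8+15+8 = 60
Knoll→Vale→Alder→Oak→Upland→Knoll: 11+18+23+15+21 = 88
Knoll→Vale→Oak→Upland→Alder→Knoll: 11+5+15+8+19 = 58
Knoll→Vale→Oak→Alder→Upland→Knoll: 11+5+23+8+21 = 68
Knoll→Upland→Vale→Alder→Oak→Knoll: 21+10+18+23+8 = 80
Knoll→Upland→Vale→Oak→Alder→Knoll: 21+10+5+23+19 = 78
Knoll→Upland→Alder→Vale→Oak→Knoll: 21+8+18+5+8 = 60
Knoll→Upland→Oak→Vale→Alder→Knoll: 21+15+5+18+19 = 78
Knoll→Alder→Vale→Upland→Oak→Knoll: 19+18+10+15+8 = 70
Knoll→Alder→Upland→Vale→Oak→Knoll: 19+8+10+5+8 = 50
The minimum is 50.
One optimal route: Knoll → Alder → Upland → Vale → Oak → Knoll (or its reverse).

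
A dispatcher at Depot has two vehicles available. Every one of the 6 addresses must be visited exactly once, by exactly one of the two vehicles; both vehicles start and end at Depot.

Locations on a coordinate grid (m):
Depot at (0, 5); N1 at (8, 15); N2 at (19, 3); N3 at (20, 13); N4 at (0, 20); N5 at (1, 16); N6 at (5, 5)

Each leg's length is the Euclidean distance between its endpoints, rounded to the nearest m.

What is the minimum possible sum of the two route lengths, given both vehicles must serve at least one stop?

Check every non-empty split of the stops between the two vehicles; for each half take its own optimal tour:
  {N1} + {N2, N3, N4, N5, N6}: 26 + 65 = 91
  {N2} + {N1, N3, N4, N5, N6}: 38 + 58 = 96
  {N1, N2} + {N3, N4, N5, N6}: 48 + 58 = 106
  {N3} + {N1, N2, N4, N5, N6}: 44 + 59 = 103
  {N1, N3} + {N2, N4, N5, N6}: 47 + 59 = 106
  {N2, N3} + {N1, N4, N5, N6}: 51 + 39 = 90
  … (31 splits in total)
  {N1, N2, N3, N4, N5} + {N6}: 65 + 10 = 75  ← best
Best: vehicle 1 Depot → N2 → N3 → N1 → N4 → N5 → Depot = 65; vehicle 2 Depot → N6 → Depot = 10; combined 75.

75 m — the smallest possible combined total.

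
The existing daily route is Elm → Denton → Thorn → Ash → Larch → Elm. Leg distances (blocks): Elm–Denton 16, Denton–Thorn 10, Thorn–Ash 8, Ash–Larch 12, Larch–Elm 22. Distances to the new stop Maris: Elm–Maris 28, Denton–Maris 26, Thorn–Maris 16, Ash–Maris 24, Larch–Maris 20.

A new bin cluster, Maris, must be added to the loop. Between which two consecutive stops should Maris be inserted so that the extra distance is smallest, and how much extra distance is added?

+26 blocks — insert Maris between Larch and Elm.

Insertion cost between consecutive stops i–j is d(i,Maris) + d(Maris,j) − d(i,j):
  between Elm and Denton: 28 + 26 − 16 = 38
  between Denton and Thorn: 26 + 16 − 10 = 32
  between Thorn and Ash: 16 + 24 − 8 = 32
  between Ash and Larch: 24 + 20 − 12 = 32
  between Larch and Elm: 20 + 28 − 22 = 26
Cheapest insertion is between Larch and Elm, adding 26.
New total = 68 + 26 = 94.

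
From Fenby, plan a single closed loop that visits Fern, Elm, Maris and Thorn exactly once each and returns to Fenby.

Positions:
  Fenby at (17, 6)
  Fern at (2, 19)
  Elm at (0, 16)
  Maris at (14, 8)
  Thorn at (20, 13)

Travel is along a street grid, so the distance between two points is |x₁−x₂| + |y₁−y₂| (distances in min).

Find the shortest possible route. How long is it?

Shortest round trip = 66 min.

Fenby → Fern → Elm → Maris → Thorn → Fenby: 28+5+22+11+10 = 76
Fenby → Fern → Elm → Thorn → Maris → Fenby: 28+5+23+11+5 = 72
Fenby → Fern → Maris → Elm → Thorn → Fenby: 28+23+22+23+10 = 106
Fenby → Fern → Maris → Thorn → Elm → Fenby: 28+23+11+23+27 = 112
Fenby → Fern → Thorn → Elm → Maris → Fenby: 28+24+23+22+5 = 102
Fenby → Fern → Thorn → Maris → Elm → Fenby: 28+24+11+22+27 = 112
Fenby → Elm → Fern → Maris → Thorn → Fenby: 27+5+23+11+10 = 76
Fenby → Elm → Fern → Thorn → Maris → Fenby: 27+5+24+11+5 = 72
Fenby → Elm → Maris → Fern → Thorn → Fenby: 27+22+23+24+10 = 106
Fenby → Elm → Thorn → Fern → Maris → Fenby: 27+23+24+23+5 = 102
Fenby → Maris → Fern → Elm → Thorn → Fenby: 5+23+5+23+10 = 66
Fenby → Maris → Elm → Fern → Thorn → Fenby: 5+22+5+24+10 = 66
The minimum is 66.
One optimal route: Fenby → Maris → Fern → Elm → Thorn → Fenby (or its reverse).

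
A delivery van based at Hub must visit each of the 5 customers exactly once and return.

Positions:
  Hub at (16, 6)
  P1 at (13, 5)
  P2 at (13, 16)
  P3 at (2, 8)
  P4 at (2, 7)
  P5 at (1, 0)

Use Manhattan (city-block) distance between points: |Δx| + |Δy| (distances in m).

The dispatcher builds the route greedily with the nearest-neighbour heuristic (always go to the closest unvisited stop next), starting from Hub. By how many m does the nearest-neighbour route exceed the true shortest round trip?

Excess over optimum: 2 m.

Hub: P1=4, P2=13, P4=15, P3=16, P5=21 ⇒ P1
P1: P2=11, P4=13, P3=14, P5=17 ⇒ P2
P2: P3=19, P4=20, P5=28 ⇒ P3
P3: P4=1, P5=9 ⇒ P4
P4: P5=8 ⇒ P5
NN route Hub → P1 → P2 → P3 → P4 → P5 → Hub costs 64.
Optimal: Hub → P1 → P5 → P4 → P3 → P2 → Hub costs 62 (by enumerating all 60 distinct tours).
Excess = 64 − 62 = 2.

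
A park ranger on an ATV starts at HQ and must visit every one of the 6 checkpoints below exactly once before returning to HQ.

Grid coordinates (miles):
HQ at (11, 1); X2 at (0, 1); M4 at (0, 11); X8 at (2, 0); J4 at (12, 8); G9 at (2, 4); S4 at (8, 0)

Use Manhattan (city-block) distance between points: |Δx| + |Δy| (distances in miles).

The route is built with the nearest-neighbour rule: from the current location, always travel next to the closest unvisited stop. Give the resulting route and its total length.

Nearest-neighbour total = 50 miles; route HQ → S4 → X8 → X2 → G9 → M4 → J4 → HQ.

HQ → [S4:4 / J4:8 / X8:10 / X2:11 / G9:12 / M4:21] → S4 (4)
S4 → [X8:6 / X2:9 / G9:10 / J4:12 / M4:19] → X8 (6)
X8 → [X2:3 / G9:4 / M4:13 / J4:18] → X2 (3)
X2 → [G9:5 / M4:10 / J4:19] → G9 (5)
G9 → [M4:9 / J4:14] → M4 (9)
M4 → [J4:15] → J4 (15)
Return J4→HQ: 8.
Total = 4 + 6 + 3 + 5 + 9 + 15 + 8 = 50.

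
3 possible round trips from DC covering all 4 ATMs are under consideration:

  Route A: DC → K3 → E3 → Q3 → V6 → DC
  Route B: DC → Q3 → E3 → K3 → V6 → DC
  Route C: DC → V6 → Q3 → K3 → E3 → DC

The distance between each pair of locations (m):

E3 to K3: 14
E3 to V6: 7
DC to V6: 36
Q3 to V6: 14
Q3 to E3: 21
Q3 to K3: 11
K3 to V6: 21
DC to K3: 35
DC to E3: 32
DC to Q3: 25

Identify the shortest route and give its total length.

Shortest is Route C, total 107 m.

Route A: 35 + 14 + 21 + 14 + 36 = 120
Route B: 25 + 21 + 14 + 21 + 36 = 117
Route C: 36 + 14 + 11 + 14 + 32 = 107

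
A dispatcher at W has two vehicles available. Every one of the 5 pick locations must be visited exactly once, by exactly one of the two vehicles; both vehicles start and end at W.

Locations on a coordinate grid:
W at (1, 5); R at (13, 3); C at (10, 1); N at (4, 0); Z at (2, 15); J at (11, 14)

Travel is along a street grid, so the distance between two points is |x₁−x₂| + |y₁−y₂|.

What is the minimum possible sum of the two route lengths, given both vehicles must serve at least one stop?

Check every non-empty split of the stops between the two vehicles; for each half take its own optimal tour:
  {R} + {C, N, Z, J}: 28 + 50 = 78
  {C} + {R, N, Z, J}: 26 + 54 = 80
  {R, C} + {N, Z, J}: 32 + 50 = 82
  {N} + {R, C, Z, J}: 16 + 52 = 68
  {R, N} + {C, Z, J}: 34 + 48 = 82
  {C, N} + {R, Z, J}: 28 + 48 = 76
  … (15 splits in total)
Best: vehicle 1 W → N → W = 16; vehicle 2 W → C → R → J → Z → W = 52; combined 68.

Minimum combined distance: 68.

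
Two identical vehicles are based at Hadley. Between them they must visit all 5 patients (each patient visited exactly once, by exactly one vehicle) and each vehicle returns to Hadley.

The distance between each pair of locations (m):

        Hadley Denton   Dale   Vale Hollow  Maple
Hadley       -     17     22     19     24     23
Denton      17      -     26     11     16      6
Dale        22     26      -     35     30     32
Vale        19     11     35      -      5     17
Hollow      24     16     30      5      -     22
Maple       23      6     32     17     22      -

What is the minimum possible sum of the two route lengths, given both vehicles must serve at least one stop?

Check every non-empty split of the stops between the two vehicles; for each half take its own optimal tour:
  {Denton} + {Dale, Vale, Hollow, Maple}: 34 + 97 = 131
  {Dale} + {Denton, Vale, Hollow, Maple}: 44 + 69 = 113
  {Denton, Dale} + {Vale, Hollow, Maple}: 65 + 69 = 134
  {Vale} + {Denton, Dale, Hollow, Maple}: 38 + 97 = 135
  {Denton, Vale} + {Dale, Hollow, Maple}: 47 + 97 = 144
  {Dale, Vale} + {Denton, Hollow, Maple}: 76 + 69 = 145
  … (15 splits in total)
Best: vehicle 1 Hadley → Dale → Hadley = 44; vehicle 2 Hadley → Denton → Maple → Vale → Hollow → Hadley = 69; combined 113.

113 m — the smallest possible combined total.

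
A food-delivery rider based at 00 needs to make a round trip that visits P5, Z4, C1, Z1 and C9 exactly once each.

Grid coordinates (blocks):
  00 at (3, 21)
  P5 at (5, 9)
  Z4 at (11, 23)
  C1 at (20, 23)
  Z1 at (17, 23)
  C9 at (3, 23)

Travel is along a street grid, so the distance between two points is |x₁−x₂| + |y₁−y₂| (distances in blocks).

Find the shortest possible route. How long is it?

62 blocks — the shortest possible round trip.

There are 60 distinct closed tours to check (reversals are equivalent).
00→P5→Z4→C1→Z1→C9→00: 14+20+9+3+14+2 = 62
00→P5→Z4→C1→C9→Z1→00: 14+20+9+17+14+16 = 90
00→P5→Z4→Z1→C1→C9→00: 14+20+6+3+17+2 = 62
00→P5→Z4→Z1→C9→C1→00: 14+20+6+14+17+19 = 90
00→P5→Z4→C9→C1→Z1→00: 14+20+8+17+3+16 = 78
00→P5→Z4→C9→Z1→C1→00: 14+20+8+14+3+19 = 78
00→P5→C1→Z4→Z1→C9→00: 14+29+9+6+14+2 = 74
00→P5→C1→Z4→C9→Z1→00: 14+29+9+8+14+16 = 90
00→P5→C1→Z1→Z4→C9→00: 14+29+3+6+8+2 = 62
00→P5→C1→Z1→C9→Z4→00: 14+29+3+14+8+10 = 78
00→P5→C1→C9→Z4→Z1→00: 14+29+17+8+6+16 = 90
00→P5→C1→C9→Z1→Z4→00: 14+29+17+14+6+10 = 90
00→P5→Z1→Z4→C1→C9→00: 14+26+6+9+17+2 = 74
00→P5→Z1→Z4→C9→C1→00: 14+26+6+8+17+19 = 90
… (46 more)
The minimum is 62.
One optimal route: 00 → P5 → Z4 → C1 → Z1 → C9 → 00 (or its reverse).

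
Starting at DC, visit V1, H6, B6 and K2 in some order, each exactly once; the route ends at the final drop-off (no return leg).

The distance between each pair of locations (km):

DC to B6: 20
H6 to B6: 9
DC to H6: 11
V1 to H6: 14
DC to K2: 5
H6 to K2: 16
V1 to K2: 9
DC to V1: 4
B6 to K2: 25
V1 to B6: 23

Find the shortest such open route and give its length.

There are 4! = 24 possible orderings.
DC → V1 → H6 → B6 → K2: 4+14+9+25 = 52
DC → V1 → H6 → K2 → B6: 4+14+16+25 = 59
DC → V1 → B6 → H6 → K2: 4+23+9+16 = 52
DC → V1 → B6 → K2 → H6: 4+23+25+16 = 68
DC → V1 → K2 → H6 → B6: 4+9+16+9 = 38
DC → V1 → K2 → B6 → H6: 4+9+25+9 = 47
DC → H6 → V1 → B6 → K2: 11+14+23+25 = 73
DC → H6 → V1 → K2 → B6: 11+14+9+25 = 59
DC → H6 → B6 → V1 → K2: 11+9+23+9 = 52
DC → H6 → B6 → K2 → V1: 11+9+25+9 = 54
DC → H6 → K2 → V1 → B6: 11+16+9+23 = 59
DC → H6 → K2 → B6 → V1: 11+16+25+23 = 75
DC → B6 → V1 → H6 → K2: 20+23+14+16 = 73
DC → B6 → V1 → K2 → H6: 20+23+9+16 = 68
… (10 more)
DC → K2 → V1 → H6 → B6: 5+9+14+9 = 37  ← best
The minimum is 37.
One shortest path: DC → K2 → V1 → H6 → B6.

37 km — the minimum one-way total.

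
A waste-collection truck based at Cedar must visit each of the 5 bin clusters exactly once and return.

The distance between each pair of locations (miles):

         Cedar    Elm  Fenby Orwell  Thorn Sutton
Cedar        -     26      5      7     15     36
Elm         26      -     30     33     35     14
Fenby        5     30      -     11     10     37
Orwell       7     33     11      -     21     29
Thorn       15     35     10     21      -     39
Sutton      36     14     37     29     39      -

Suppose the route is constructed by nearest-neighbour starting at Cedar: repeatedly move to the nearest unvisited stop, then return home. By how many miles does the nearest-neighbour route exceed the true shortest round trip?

Cedar: Fenby=5, Orwell=7, Thorn=15, Elm=26, Sutton=36 ⇒ Fenby
Fenby: Thorn=10, Orwell=11, Elm=30, Sutton=37 ⇒ Thorn
Thorn: Orwell=21, Elm=35, Sutton=39 ⇒ Orwell
Orwell: Sutton=29, Elm=33 ⇒ Sutton
Sutton: Elm=14 ⇒ Elm
NN route Cedar → Fenby → Thorn → Orwell → Sutton → Elm → Cedar costs 105.
Optimal: Cedar → Fenby → Thorn → Elm → Sutton → Orwell → Cedar costs 100 (by enumerating all 60 distinct tours).
Excess = 105 − 100 = 5.

Excess over optimum: 5 miles.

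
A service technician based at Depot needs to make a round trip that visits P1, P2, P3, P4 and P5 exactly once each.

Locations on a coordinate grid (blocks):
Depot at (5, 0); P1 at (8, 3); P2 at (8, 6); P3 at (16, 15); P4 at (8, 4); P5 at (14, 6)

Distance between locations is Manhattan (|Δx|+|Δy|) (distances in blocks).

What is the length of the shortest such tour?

Shortest round trip = 52 blocks.

With 5 stops there are 5!/2 = 60 distinct round trips (a route and its reverse cost the same).
Depot - P1 - P2 - P3 - P4 - P5 - Depot: 6+3+17+19+8+15 = 68
Depot - P1 - P2 - P3 - P5 - P4 - Depot: 6+3+17+11+8+7 = 52
Depot - P1 - P2 - P4 - P3 - P5 - Depot: 6+3+2+19+11+15 = 56
Depot - P1 - P2 - P4 - P5 - P3 - Depot: 6+3+2+8+11+26 = 56
Depot - P1 - P2 - P5 - P3 - P4 - Depot: 6+3+6+11+19+7 = 52
Depot - P1 - P2 - P5 - P4 - P3 - Depot: 6+3+6+8+19+26 = 68
Depot - P1 - P3 - P2 - P4 - P5 - Depot: 6+20+17+2+8+15 = 68
Depot - P1 - P3 - P2 - P5 - P4 - Depot: 6+20+17+6+8+7 = 64
Depot - P1 - P3 - P4 - P2 - P5 - Depot: 6+20+19+2+6+15 = 68
Depot - P1 - P3 - P4 - P5 - P2 - Depot: 6+20+19+8+6+9 = 68
Depot - P1 - P3 - P5 - P2 - P4 - Depot: 6+20+11+6+2+7 = 52
Depot - P1 - P3 - P5 - P4 - P2 - Depot: 6+20+11+8+2+9 = 56
Depot - P1 - P4 - P2 - P3 - P5 - Depot: 6+1+2+17+11+15 = 52
Depot - P1 - P4 - P2 - P5 - P3 - Depot: 6+1+2+6+11+26 = 52
… (46 more)
The minimum is 52.
One optimal route: Depot → P1 → P2 → P3 → P5 → P4 → Depot (or its reverse).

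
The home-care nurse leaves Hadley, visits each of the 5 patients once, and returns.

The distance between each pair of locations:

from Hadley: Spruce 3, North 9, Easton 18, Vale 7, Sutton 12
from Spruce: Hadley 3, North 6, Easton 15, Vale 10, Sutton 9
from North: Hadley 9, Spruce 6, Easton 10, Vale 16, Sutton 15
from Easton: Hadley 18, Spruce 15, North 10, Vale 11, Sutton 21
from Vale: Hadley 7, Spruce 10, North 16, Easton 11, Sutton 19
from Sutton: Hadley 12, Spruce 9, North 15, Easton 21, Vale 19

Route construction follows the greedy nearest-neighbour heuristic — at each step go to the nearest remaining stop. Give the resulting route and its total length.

Total distance 61 via the nearest-neighbour route Hadley → Spruce → North → Easton → Vale → Sutton → Hadley.

At Hadley the remaining stops are Spruce 3, Vale 7, North 9, Sutton 12, Easton 18; go to Spruce.
At Spruce the remaining stops are North 6, Sutton 9, Vale 10, Easton 15; go to North.
At North the remaining stops are Easton 10, Sutton 15, Vale 16; go to Easton.
At Easton the remaining stops are Vale 11, Sutton 21; go to Vale.
At Vale the remaining stops are Sutton 19; go to Sutton.
Return Sutton→Hadley: 12.
Total = 3 + 6 + 10 + 11 + 19 + 12 = 61.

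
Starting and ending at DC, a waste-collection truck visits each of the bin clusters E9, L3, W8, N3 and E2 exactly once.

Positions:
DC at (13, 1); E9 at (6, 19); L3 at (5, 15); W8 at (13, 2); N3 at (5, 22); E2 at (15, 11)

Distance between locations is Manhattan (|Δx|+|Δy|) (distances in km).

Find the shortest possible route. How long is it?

62 km — the shortest possible round trip.

With 5 stops there are 5!/2 = 60 distinct round trips (a route and its reverse cost the same).
DC → E9 → L3 → W8 → N3 → E2 → DC: 25+5+21+28+21+12 = 112
DC → E9 → L3 → W8 → E2 → N3 → DC: 25+5+21+11+21+29 = 112
DC → E9 → L3 → N3 → W8 → E2 → DC: 25+5+7+28+11+12 = 88
DC → E9 → L3 → N3 → E2 → W8 → DC: 25+5+7+21+11+1 = 70
DC → E9 → L3 → E2 → W8 → N3 → DC: 25+5+14+11+28+29 = 112
DC → E9 → L3 → E2 → N3 → W8 → DC: 25+5+14+21+28+1 = 94
DC → E9 → W8 → L3 → N3 → E2 → DC: 25+24+21+7+21+12 = 110
DC → E9 → W8 → L3 → E2 → N3 → DC: 25+24+21+14+21+29 = 134
DC → E9 → W8 → N3 → L3 → E2 → DC: 25+24+28+7+14+12 = 110
DC → E9 → W8 → N3 → E2 → L3 → DC: 25+24+28+21+14+22 = 134
DC → E9 → W8 → E2 → L3 → N3 → DC: 25+24+11+14+7+29 = 110
DC → E9 → W8 → E2 → N3 → L3 → DC: 25+24+11+21+7+22 = 110
DC → E9 → N3 → L3 → W8 → E2 → DC: 25+4+7+21+11+12 = 80
DC → E9 → N3 → L3 → E2 → W8 → DC: 25+4+7+14+11+1 = 62
… (46 more)
The minimum is 62.
One optimal route: DC → E9 → N3 → L3 → E2 → W8 → DC (or its reverse).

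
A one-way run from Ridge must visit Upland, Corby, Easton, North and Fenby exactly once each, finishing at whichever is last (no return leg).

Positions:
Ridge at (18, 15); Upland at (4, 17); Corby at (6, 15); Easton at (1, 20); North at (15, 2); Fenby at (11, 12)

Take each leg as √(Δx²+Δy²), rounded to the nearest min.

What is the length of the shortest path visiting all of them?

There are 5! = 120 possible orderings.
Ridge - Upland - Corby - Easton - North - Fenby: 14+3+7+23+11 = 58
Ridge - Upland - Corby - Easton - Fenby - North: 14+3+7+13+11 = 48
Ridge - Upland - Corby - North - Easton - Fenby: 14+3+16+23+13 = 69
Ridge - Upland - Corby - North - Fenby - Easton: 14+3+16+11+13 = 57
Ridge - Upland - Corby - Fenby - Easton - North: 14+3+6+13+23 = 59
Ridge - Upland - Corby - Fenby - North - Easton: 14+3+6+11+23 = 57
Ridge - Upland - Easton - Corby - North - Fenby: 14+4+7+16+11 = 52
Ridge - Upland - Easton - Corby - Fenby - North: 14+4+7+6+11 = 42
Ridge - Upland - Easton - North - Corby - Fenby: 14+4+23+16+6 = 63
Ridge - Upland - Easton - North - Fenby - Corby: 14+4+23+11+6 = 58
Ridge - Upland - Easton - Fenby - Corby - North: 14+4+13+6+16 = 53
Ridge - Upland - Easton - Fenby - North - Corby: 14+4+13+11+16 = 58
Ridge - Upland - North - Corby - Easton - Fenby: 14+19+16+7+13 = 69
Ridge - Upland - North - Corby - Fenby - Easton: 14+19+16+6+13 = 68
… (106 more)
Ridge - North - Fenby - Corby - Upland - Easton: 13+11+6+3+4 = 37  ← best
The minimum is 37.
One shortest path: Ridge → North → Fenby → Corby → Upland → Easton.

37 min — the minimum one-way total.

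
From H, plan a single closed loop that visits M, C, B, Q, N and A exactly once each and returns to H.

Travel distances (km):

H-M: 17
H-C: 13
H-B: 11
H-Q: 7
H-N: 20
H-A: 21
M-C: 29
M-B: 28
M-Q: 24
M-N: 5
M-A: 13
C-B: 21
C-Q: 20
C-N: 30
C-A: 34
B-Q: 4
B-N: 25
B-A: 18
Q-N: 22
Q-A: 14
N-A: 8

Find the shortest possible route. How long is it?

82 km — the shortest possible round trip.

With 6 stops there are 6!/2 = 360 distinct round trips (a route and its reverse cost the same).
H → M → C → B → Q → N → A → H: 17+29+21+4+22+8+21 = 122
H → M → C → B → Q → A → N → H: 17+29+21+4+14+8+20 = 113
H → M → C → B → N → Q → A → H: 17+29+21+25+22+14+21 = 149
H → M → C → B → N → A → Q → H: 17+29+21+25+8+14+7 = 121
H → M → C → B → A → Q → N → H: 17+29+21+18+14+22+20 = 141
H → M → C → B → A → N → Q → H: 17+29+21+18+8+22+7 = 122
H → M → C → Q → B → N → A → H: 17+29+20+4+25+8+21 = 124
H → M → C → Q → B → A → N → H: 17+29+20+4+18+8+20 = 116
… (352 more)
H → M → N → A → Q → B → C → H: 17+5+8+14+4+21+13 = 82  ← best
The minimum is 82.
One optimal route: H → M → N → A → Q → B → C → H (or its reverse).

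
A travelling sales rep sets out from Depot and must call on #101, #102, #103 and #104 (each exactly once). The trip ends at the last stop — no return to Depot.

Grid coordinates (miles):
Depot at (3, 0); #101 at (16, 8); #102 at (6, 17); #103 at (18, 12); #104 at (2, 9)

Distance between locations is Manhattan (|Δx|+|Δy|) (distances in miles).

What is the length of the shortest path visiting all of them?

There are 4! = 24 possible orderings.
Depot → #101 → #102 → #103 → #104: 21+19+17+19 = 76
Depot → #101 → #102 → #104 → #103: 21+19+12+19 = 71
Depot → #101 → #103 → #102 → #104: 21+6+17+12 = 56
Depot → #101 → #103 → #104 → #102: 21+6+19+12 = 58
Depot → #101 → #104 → #102 → #103: 21+15+12+17 = 65
Depot → #101 → #104 → #103 → #102: 21+15+19+17 = 72
Depot → #102 → #101 → #103 → #104: 20+19+6+19 = 64
Depot → #102 → #101 → #104 → #103: 20+19+15+19 = 73
Depot → #102 → #103 → #101 → #104: 20+17+6+15 = 58
Depot → #102 → #103 → #104 → #101: 20+17+19+15 = 71
Depot → #102 → #104 → #101 → #103: 20+12+15+6 = 53
Depot → #102 → #104 → #103 → #101: 20+12+19+6 = 57
Depot → #103 → #101 → #102 → #104: 27+6+19+12 = 64
Depot → #103 → #101 → #104 → #102: 27+6+15+12 = 60
… (10 more)
Depot → #104 → #102 → #103 → #101: 10+12+17+6 = 45  ← best
The minimum is 45.
One shortest path: Depot → #104 → #102 → #103 → #101.

Minimum one-way distance = 45 miles.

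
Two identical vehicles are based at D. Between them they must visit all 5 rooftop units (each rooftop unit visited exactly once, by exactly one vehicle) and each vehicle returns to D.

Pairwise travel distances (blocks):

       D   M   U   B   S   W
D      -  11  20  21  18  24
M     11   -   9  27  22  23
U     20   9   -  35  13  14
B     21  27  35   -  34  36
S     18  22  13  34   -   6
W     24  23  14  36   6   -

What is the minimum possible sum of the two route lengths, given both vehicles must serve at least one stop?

There are 2^4 − 1 = 15 ways to divide the 5 stops into two non-empty groups. For each, the best each vehicle can do is its own shortest tour through its group:
  {M} + {U, B, S, W}: 22 + 94 = 116
  {U} + {M, B, S, W}: 40 + 95 = 135
  {M, U} + {B, S, W}: 40 + 81 = 121
  {B} + {M, U, S, W}: 42 + 58 = 100
  {M, B} + {U, S, W}: 59 + 58 = 117
  {U, B} + {M, S, W}: 76 + 58 = 134
  … (15 splits in total)
Best: vehicle 1 D → B → D = 42; vehicle 2 D → M → U → W → S → D = 58; combined 100.

Minimum combined distance: 100 blocks.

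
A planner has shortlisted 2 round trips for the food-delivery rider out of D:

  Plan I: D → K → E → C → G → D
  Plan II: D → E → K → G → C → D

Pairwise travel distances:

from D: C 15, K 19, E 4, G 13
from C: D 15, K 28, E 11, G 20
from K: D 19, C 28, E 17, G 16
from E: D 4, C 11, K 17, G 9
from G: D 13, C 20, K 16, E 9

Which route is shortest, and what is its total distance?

Shortest is Plan II, total 72.

Plan I: 19 + 17 + 11 + 20 + 13 = 80
Plan II: 4 + 17 + 16 + 20 + 15 = 72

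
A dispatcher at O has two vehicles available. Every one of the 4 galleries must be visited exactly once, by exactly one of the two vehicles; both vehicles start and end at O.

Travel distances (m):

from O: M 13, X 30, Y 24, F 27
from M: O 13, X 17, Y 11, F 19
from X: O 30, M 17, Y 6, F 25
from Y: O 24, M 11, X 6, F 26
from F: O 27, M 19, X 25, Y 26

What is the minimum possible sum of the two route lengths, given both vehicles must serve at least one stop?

Minimum combined distance: 108 m.

Try each way of splitting the stops between the two vehicles (each non-empty) and, for each split, find the best tour for each vehicle:
  {M} + {X, Y, F}: 26 + 82 = 108
  {X} + {M, Y, F}: 60 + 77 = 137
  {M, X} + {Y, F}: 60 + 77 = 137
  {Y} + {M, X, F}: 48 + 82 = 130
  {M, Y} + {X, F}: 48 + 82 = 130
  {X, Y} + {M, F}: 60 + 59 = 119
  … (7 splits in total)
Best: vehicle 1 O → M → O = 26; vehicle 2 O → Y → X → F → O = 82; combined 108.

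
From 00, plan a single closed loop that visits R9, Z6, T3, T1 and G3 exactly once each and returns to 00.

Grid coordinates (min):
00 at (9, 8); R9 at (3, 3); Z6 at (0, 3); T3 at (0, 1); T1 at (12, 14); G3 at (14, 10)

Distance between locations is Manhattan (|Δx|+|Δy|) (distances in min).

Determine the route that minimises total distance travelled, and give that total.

00 → R9 → Z6 → T3 → T1 → G3 → 00: 11+3+2+25+6+7 = 54
00 → R9 → Z6 → T3 → G3 → T1 → 00: 11+3+2+23+6+9 = 54
00 → R9 → Z6 → T1 → T3 → G3 → 00: 11+3+23+25+23+7 = 92
00 → R9 → Z6 → T1 → G3 → T3 → 00: 11+3+23+6+23+16 = 82
00 → R9 → Z6 → G3 → T3 → T1 → 00: 11+3+21+23+25+9 = 92
00 → R9 → Z6 → G3 → T1 → T3 → 00: 11+3+21+6+25+16 = 82
00 → R9 → T3 → Z6 → T1 → G3 → 00: 11+5+2+23+6+7 = 54
00 → R9 → T3 → Z6 → G3 → T1 → 00: 11+5+2+21+6+9 = 54
00 → R9 → T3 → T1 → Z6 → G3 → 00: 11+5+25+23+21+7 = 92
00 → R9 → T3 → T1 → G3 → Z6 → 00: 11+5+25+6+21+14 = 82
00 → R9 → T3 → G3 → Z6 → T1 → 00: 11+5+23+21+23+9 = 92
00 → R9 → T3 → G3 → T1 → Z6 → 00: 11+5+23+6+23+14 = 82
00 → R9 → T1 → Z6 → T3 → G3 → 00: 11+20+23+2+23+7 = 86
00 → R9 → T1 → Z6 → G3 → T3 → 00: 11+20+23+21+23+16 = 114
… (46 more)
The minimum is 54.
One optimal route: 00 → R9 → Z6 → T3 → T1 → G3 → 00 (or its reverse).

54 min — the shortest possible round trip.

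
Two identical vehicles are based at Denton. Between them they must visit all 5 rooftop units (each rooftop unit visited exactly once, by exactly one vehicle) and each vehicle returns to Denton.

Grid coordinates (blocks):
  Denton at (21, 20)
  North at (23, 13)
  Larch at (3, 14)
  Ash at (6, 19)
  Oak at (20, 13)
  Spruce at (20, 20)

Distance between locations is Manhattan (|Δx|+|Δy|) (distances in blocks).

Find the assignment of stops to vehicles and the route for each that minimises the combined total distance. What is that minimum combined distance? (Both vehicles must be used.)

There are 2^4 − 1 = 15 ways to divide the 5 stops into two non-empty groups. For each, the best each vehicle can do is its own shortest tour through its group:
  {North} + {Larch, Ash, Oak, Spruce}: 18 + 50 = 68
  {Larch} + {North, Ash, Oak, Spruce}: 48 + 48 = 96
  {North, Larch} + {Ash, Oak, Spruce}: 54 + 44 = 98
  {Ash} + {North, Larch, Oak, Spruce}: 32 + 54 = 86
  {North, Ash} + {Larch, Oak, Spruce}: 48 + 50 = 98
  {Larch, Ash} + {North, Oak, Spruce}: 48 + 20 = 68
  … (15 splits in total)
  {North, Larch, Ash, Oak} + {Spruce}: 54 + 2 = 56  ← best
Best: vehicle 1 Denton → North → Oak → Larch → Ash → Denton = 54; vehicle 2 Denton → Spruce → Denton = 2; combined 56.

56 blocks — the smallest possible combined total.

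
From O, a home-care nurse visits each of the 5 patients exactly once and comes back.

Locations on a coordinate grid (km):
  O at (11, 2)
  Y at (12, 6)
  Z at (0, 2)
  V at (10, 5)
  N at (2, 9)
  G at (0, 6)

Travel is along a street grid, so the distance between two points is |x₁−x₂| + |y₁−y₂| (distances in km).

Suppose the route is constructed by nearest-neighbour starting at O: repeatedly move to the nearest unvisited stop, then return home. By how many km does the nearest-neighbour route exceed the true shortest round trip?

Excess over optimum: 8 km.

From O: V=4, Y=5, Z=11, G=15, N=16 → choose V (4).
From V: Y=3, G=11, N=12, Z=13 → choose Y (3).
From Y: G=12, N=13, Z=16 → choose G (12).
From G: Z=4, N=5 → choose Z (4).
From Z: N=9 → choose N (9).
NN route O → V → Y → G → Z → N → O costs 48.
Optimal: O → Y → V → N → G → Z → O costs 40 (by enumerating all 60 distinct tours).
Excess = 48 − 40 = 8.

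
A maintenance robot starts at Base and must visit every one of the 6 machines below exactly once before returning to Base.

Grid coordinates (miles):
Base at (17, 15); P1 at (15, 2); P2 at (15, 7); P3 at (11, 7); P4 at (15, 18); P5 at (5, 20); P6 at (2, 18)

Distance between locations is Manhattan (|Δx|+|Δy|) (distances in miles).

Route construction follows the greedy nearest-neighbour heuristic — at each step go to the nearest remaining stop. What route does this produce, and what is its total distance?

From Base: distances to unvisited — P4=5, P2=10, P3=14, P1=15, P5=17, P6=18. Nearest is P4 (5).
From P4: distances to unvisited — P2=11, P5=12, P6=13, P3=15, P1=16. Nearest is P2 (11).
From P2: distances to unvisited — P3=4, P1=5, P5=23, P6=24. Nearest is P3 (4).
From P3: distances to unvisited — P1=9, P5=19, P6=20. Nearest is P1 (9).
From P1: distances to unvisited — P5=28, P6=29. Nearest is P5 (28).
From P5: distances to unvisited — P6=5. Nearest is P6 (5).
Return P6→Base: 18.
Total = 5 + 11 + 4 + 9 + 28 + 5 + 18 = 80.

80 miles along Base → P4 → P2 → P3 → P1 → P5 → P6 → Base.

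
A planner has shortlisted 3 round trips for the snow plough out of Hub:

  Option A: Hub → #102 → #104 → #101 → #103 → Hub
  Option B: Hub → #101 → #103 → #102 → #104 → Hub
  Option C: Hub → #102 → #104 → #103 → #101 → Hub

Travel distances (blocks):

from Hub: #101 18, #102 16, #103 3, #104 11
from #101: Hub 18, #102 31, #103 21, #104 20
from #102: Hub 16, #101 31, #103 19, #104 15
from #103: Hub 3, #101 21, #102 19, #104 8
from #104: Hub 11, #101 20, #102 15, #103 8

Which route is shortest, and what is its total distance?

Shortest is Option A, total 75 blocks.

Option A: 16 + 15 + 20 + 21 + 3 = 75
Option B: 18 + 21 + 19 + 15 + 11 = 84
Option C: 16 + 15 + 8 + 21 + 18 = 78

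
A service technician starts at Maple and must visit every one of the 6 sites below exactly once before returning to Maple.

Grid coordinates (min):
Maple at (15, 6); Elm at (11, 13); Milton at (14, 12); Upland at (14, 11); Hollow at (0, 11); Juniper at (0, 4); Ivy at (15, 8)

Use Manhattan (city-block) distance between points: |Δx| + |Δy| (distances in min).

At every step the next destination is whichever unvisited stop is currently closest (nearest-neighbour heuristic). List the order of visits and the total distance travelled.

Maple → [Ivy:2 / Upland:6 / Milton:7 / Elm:11 / Juniper:17 / Hollow:20] → Ivy (2)
Ivy → [Upland:4 / Milton:5 / Elm:9 / Hollow:18 / Juniper:19] → Upland (4)
Upland → [Milton:1 / Elm:5 / Hollow:14 / Juniper:21] → Milton (1)
Milton → [Elm:4 / Hollow:15 / Juniper:22] → Elm (4)
Elm → [Hollow:13 / Juniper:20] → Hollow (13)
Hollow → [Juniper:7] → Juniper (7)
Return Juniper→Maple: 17.
Total = 2 + 4 + 1 + 4 + 13 + 7 + 17 = 48.

Total distance 48 min via the nearest-neighbour route Maple → Ivy → Upland → Milton → Elm → Hollow → Juniper → Maple.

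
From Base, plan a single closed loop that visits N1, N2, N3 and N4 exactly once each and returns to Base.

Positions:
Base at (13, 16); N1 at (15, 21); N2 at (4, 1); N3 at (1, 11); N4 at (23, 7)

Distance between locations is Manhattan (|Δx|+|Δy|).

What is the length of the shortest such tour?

Base→N1→N2→N3→N4→Base: 7+31+13+26+19 = 96
Base→N1→N2→N4→N3→Base: 7+31+25+26+17 = 106
Base→N1→N3→N2→N4→Base: 7+24+13+25+19 = 88
Base→N1→N3→N4→N2→Base: 7+24+26+25+24 = 106
Base→N1→N4→N2→N3→Base: 7+22+25+13+17 = 84
Base→N1→N4→N3→N2→Base: 7+22+26+13+24 = 92
Base→N2→N1→N3→N4→Base: 24+31+24+26+19 = 124
Base→N2→N1→N4→N3→Base: 24+31+22+26+17 = 120
Base→N2→N3→N1→N4→Base: 24+13+24+22+19 = 102
Base→N2→N4→N1→N3→Base: 24+25+22+24+17 = 112
Base→N3→N1→N2→N4→Base: 17+24+31+25+19 = 116
Base→N3→N2→N1→N4→Base: 17+13+31+22+19 = 102
The minimum is 84.
One optimal route: Base → N1 → N4 → N2 → N3 → Base (or its reverse).

84 — the shortest possible round trip.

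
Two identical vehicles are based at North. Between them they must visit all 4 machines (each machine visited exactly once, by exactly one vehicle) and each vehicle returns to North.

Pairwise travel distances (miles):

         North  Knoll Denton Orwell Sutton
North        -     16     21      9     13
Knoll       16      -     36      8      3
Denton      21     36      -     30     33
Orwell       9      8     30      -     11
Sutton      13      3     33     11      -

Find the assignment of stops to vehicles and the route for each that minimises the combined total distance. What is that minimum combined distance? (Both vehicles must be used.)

There are 2^3 − 1 = 7 ways to divide the 4 stops into two non-empty groups. For each, the best each vehicle can do is its own shortest tour through its group:
  {Knoll} + {Denton, Orwell, Sutton}: 32 + 74 = 106
  {Denton} + {Knoll, Orwell, Sutton}: 42 + 33 = 75
  {Knoll, Denton} + {Orwell, Sutton}: 73 + 33 = 106
  {Orwell} + {Knoll, Denton, Sutton}: 18 + 73 = 91
  {Knoll, Orwell} + {Denton, Sutton}: 33 + 67 = 100
  {Denton, Orwell} + {Knoll, Sutton}: 60 + 32 = 92
  … (7 splits in total)
Best: vehicle 1 North → Denton → North = 42; vehicle 2 North → Orwell → Knoll → Sutton → North = 33; combined 75.

75 miles — the smallest possible combined total.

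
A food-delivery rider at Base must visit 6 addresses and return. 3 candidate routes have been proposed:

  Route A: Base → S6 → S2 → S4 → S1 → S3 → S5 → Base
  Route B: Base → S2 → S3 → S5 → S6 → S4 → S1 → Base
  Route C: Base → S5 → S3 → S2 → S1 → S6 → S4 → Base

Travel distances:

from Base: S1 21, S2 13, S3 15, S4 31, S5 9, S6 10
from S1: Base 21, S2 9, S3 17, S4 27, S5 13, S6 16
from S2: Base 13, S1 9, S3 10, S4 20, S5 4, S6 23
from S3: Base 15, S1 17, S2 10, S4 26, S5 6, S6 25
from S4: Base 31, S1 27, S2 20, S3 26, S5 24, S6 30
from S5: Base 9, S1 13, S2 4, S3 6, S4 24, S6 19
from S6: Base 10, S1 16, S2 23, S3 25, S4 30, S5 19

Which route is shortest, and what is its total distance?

111 — Route C is the shortest.

Route A: 10 + 23 + 20 + 27 + 17 + 6 + 9 = 112
Route B: 13 + 10 + 6 + 19 + 30 + 27 + 21 = 126
Route C: 9 + 6 + 10 + 9 + 16 + 30 + 31 = 111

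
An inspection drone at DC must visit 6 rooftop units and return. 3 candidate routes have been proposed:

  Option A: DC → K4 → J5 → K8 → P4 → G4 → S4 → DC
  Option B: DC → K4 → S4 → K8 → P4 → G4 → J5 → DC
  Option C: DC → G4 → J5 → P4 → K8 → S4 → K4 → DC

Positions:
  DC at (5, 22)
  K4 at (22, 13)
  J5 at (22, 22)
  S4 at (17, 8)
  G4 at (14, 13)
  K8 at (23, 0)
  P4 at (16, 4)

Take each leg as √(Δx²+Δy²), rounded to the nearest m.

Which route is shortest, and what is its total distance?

Option A: 19 + 9 + 22 + 8 + 9 + 6 + 18 = 91
Option B: 19 + 7 + 10 + 8 + 9 + 12 + 17 = 82
Option C: 13 + 12 + 19 + 8 + 10 + 7 + 19 = 88

82 m — Option B is the shortest.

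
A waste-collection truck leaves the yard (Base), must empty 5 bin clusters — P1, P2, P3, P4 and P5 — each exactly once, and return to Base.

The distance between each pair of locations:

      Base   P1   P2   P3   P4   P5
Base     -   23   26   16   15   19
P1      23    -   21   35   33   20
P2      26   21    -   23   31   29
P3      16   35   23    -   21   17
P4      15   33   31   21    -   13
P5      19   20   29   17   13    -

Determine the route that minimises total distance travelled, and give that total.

Shortest round trip = 108.

With 5 stops there are 5!/2 = 60 distinct round trips (a route and its reverse cost the same).
Base - P1 - P2 - P3 - P4 - P5 - Base: 23+21+23+21+13+19 = 120
Base - P1 - P2 - P3 - P5 - P4 - Base: 23+21+23+17+13+15 = 112
Base - P1 - P2 - P4 - P3 - P5 - Base: 23+21+31+21+17+19 = 132
Base - P1 - P2 - P4 - P5 - P3 - Base: 23+21+31+13+17+16 = 121
Base - P1 - P2 - P5 - P3 - P4 - Base: 23+21+29+17+21+15 = 126
Base - P1 - P2 - P5 - P4 - P3 - Base: 23+21+29+13+21+16 = 123
Base - P1 - P3 - P2 - P4 - P5 - Base: 23+35+23+31+13+19 = 144
Base - P1 - P3 - P2 - P5 - P4 - Base: 23+35+23+29+13+15 = 138
Base - P1 - P3 - P4 - P2 - P5 - Base: 23+35+21+31+29+19 = 158
Base - P1 - P3 - P4 - P5 - P2 - Base: 23+35+21+13+29+26 = 147
Base - P1 - P3 - P5 - P2 - P4 - Base: 23+35+17+29+31+15 = 150
Base - P1 - P3 - P5 - P4 - P2 - Base: 23+35+17+13+31+26 = 145
Base - P1 - P4 - P2 - P3 - P5 - Base: 23+33+31+23+17+19 = 146
Base - P1 - P4 - P2 - P5 - P3 - Base: 23+33+31+29+17+16 = 149
… (46 more)
Base - P3 - P2 - P1 - P5 - P4 - Base: 16+23+21+20+13+15 = 108  ← best
The minimum is 108.
One optimal route: Base → P3 → P2 → P1 → P5 → P4 → Base (or its reverse).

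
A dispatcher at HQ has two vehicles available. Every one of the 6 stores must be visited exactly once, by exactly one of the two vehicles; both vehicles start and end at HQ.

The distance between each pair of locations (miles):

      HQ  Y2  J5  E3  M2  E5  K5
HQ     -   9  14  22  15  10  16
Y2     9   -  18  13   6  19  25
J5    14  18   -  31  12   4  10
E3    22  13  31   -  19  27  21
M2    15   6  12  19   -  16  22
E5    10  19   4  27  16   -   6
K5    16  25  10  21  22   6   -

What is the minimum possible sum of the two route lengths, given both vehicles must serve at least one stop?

There are 2^5 − 1 = 31 ways to divide the 6 stops into two non-empty groups. For each, the best each vehicle can do is its own shortest tour through its group:
  {Y2} + {J5, E3, M2, E5, K5}: 18 + 79 = 97
  {J5} + {Y2, E3, M2, E5, K5}: 28 + 71 = 99
  {Y2, J5} + {E3, M2, E5, K5}: 41 + 71 = 112
  {E3} + {Y2, J5, M2, E5, K5}: 44 + 53 = 97
  {Y2, E3} + {J5, M2, E5, K5}: 44 + 53 = 97
  {J5, E3} + {Y2, M2, E5, K5}: 67 + 53 = 120
  … (31 splits in total)
  {Y2, E3, M2} + {J5, E5, K5}: 56 + 40 = 96  ← best
Best: vehicle 1 HQ → Y2 → E3 → M2 → HQ = 56; vehicle 2 HQ → J5 → E5 → K5 → HQ = 40; combined 96.

Minimum combined distance: 96 miles.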